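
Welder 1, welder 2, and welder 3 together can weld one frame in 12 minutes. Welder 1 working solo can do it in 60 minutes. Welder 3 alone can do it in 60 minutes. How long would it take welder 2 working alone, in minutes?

Combined rate is 1/12 per minute.
Known contribution: 1/60 + 1/60 = (1 + 1)/60 = 2/60 = 1/30 per minute.
So welder 2's rate is 1/12 − 1/30 = 1/20, meaning 20 minutes alone.

20 minutes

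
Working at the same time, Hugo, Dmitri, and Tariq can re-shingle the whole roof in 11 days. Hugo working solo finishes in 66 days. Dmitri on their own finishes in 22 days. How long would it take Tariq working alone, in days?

Combined rate is 1/11 per day.
Known contribution: 1/66 + 1/22 = (1 + 3)/66 = 4/66 = 2/33 per day.
So Tariq's rate is 1/11 − 2/33 = 1/33, meaning 33 days alone.

33 days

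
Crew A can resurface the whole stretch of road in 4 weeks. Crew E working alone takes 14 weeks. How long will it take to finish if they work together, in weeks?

With two workers the combined time is the product over the sum: 4·14/(4+14) = 56/18 = 28/9 weeks.

28/9 weeks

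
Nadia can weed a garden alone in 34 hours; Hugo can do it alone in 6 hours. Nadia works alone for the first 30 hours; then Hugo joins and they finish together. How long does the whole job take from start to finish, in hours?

In 30 hours Nadia does 30/34 = 15/17 of the job, leaving 2/17.
Nadia and Hugo together work at 10/51 per hour, so finishing takes 2/17 ÷ 10/51 = 3/5 hours.
Total time = 30 + 3/5 = 153/5 hours.

153/5 hours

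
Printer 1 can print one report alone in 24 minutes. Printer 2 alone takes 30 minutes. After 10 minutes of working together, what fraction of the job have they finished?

3/4

Combined rate: 1/24 + 1/30 = (5 + 4)/120 = 9/120 = 3/40 per minute.
In 10 minutes they complete 10·3/40 = 3/4 of the job.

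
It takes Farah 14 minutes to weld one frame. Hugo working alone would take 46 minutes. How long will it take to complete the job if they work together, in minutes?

Combined rate: 1/14 + 1/46 = (23 + 7)/322 = 30/322 = 15/161 per minute.
Time = 1 ÷ (15/161) = 161/15 minutes.

161/15 minutes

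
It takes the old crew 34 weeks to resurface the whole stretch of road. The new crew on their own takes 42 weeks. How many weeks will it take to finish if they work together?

Combined rate: 1/34 + 1/42 = (21 + 17)/714 = 38/714 = 19/357 per week.
Time = 1 ÷ (19/357) = 357/19 weeks.

357/19 weeks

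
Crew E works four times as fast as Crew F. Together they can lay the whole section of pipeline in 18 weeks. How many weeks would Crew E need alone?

45/2 weeks

Let Crew F's rate be r; then Crew E's rate is 4r, so together (4 + 1)r = 5r = 1/18.
Thus r = 1/90 per week.
Crew F alone: 90 weeks; Crew E alone: 45/2 weeks.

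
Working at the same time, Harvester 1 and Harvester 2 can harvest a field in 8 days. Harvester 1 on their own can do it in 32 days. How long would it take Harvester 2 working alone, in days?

32/3 days

Combined rate is 1/8 per day.
Known contribution: 1/32 per day.
So Harvester 2's rate is 1/8 − 1/32 = 3/32, meaning 32/3 days alone.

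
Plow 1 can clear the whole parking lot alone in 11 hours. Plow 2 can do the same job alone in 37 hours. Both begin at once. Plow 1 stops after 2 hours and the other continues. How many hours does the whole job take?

333/11 hours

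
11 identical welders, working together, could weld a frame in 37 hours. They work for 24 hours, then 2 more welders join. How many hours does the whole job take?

One welder does 1/407 of the job per hour.
After 24 hours with 11 welders, 24/37 is done (13/37 left).
With 13 welders the rate is 13/407, so the rest takes 13/37 ÷ 13/407 = 11 hours.
Total = 24 + 11 = 35 hours.

35 hours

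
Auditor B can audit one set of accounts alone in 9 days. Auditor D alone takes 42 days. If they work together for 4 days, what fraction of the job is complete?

34/63

Combined rate: 1/9 + 1/42 = (14 + 3)/126 = 17/126 per day.
In 4 days they complete 4·17/126 = 34/63 of the job.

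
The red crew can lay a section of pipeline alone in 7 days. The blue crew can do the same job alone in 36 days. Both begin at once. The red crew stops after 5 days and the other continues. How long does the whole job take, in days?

72/7 days

In the first 5 days the combined rate is 43/252, so 215/252 of the job is done, leaving 37/252.
After the red crew leaves the rate is 1/36 per day; the remaining 37/252 takes 37/7 days.
Total = 5 + 37/7 = 72/7 days.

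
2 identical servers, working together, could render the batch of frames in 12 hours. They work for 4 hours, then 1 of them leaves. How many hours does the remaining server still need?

16 hours

One server does 1/24 of the job per hour.
After 4 hours with 2 servers, 1/3 is done (2/3 left).
With 1 server the rate is 1/24, so the rest takes 2/3 ÷ 1/24 = 16 hours.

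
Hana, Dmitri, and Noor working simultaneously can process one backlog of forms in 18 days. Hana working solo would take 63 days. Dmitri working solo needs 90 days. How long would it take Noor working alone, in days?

Combined rate is 1/18 per day.
Known contribution: 1/63 + 1/90 = (10 + 7)/630 = 17/630 per day.
So Noor's rate is 1/18 − 17/630 = 1/35, meaning 35 days alone.

35 days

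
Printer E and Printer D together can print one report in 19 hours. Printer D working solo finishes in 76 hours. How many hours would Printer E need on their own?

76/3 hours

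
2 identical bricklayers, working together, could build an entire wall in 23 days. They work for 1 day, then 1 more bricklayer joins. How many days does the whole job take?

One bricklayer does 1/46 of the job per day.
After 1 day with 2 bricklayers, 1/23 is done (22/23 left).
With 3 bricklayers the rate is 3/46, so the rest takes 22/23 ÷ 3/46 = 44/3 days.
Total = 1 + 44/3 = 47/3 days.

47/3 days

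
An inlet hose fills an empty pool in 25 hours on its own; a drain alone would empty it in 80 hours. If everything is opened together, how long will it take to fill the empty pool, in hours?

400/11 hours

Net rate = 1/25 − 1/80 = (16 − 5)/400 = 11/400 per hour.
Filling time = 1 ÷ (11/400) = 400/11 hours.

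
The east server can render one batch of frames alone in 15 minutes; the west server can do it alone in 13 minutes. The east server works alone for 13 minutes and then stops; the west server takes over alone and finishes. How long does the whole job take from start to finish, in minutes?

In 13 minutes the east server does 13/15 of the job, leaving 2/15.
The west server works at 1/13 per minute, so finishing takes 2/15 ÷ 1/13 = 26/15 minutes.
Total time = 13 + 26/15 = 221/15 minutes.

221/15 minutes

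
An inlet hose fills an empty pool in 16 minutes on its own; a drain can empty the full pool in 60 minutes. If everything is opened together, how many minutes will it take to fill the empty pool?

240/11 minutes

Net rate = 1/16 − 1/60 = (15 − 4)/240 = 11/240 per minute.
Filling time = 1 ÷ (11/240) = 240/11 minutes.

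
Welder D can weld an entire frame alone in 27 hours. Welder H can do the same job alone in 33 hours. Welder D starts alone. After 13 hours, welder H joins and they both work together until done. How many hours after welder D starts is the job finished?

207/10 hours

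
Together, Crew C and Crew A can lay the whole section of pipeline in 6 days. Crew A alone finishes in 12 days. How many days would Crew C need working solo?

12 days

Combined rate is 1/6 per day.
Known contribution: 1/12 per day.
So Crew C's rate is 1/6 − 1/12 = 1/12, meaning 12 days alone.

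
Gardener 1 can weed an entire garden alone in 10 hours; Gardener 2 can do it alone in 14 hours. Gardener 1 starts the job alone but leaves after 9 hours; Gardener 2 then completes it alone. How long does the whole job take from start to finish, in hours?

52/5 hours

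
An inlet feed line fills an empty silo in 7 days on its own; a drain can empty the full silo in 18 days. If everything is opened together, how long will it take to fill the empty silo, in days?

126/11 days

Net rate = 1/7 − 1/18 = (18 − 7)/126 = 11/126 per day.
Filling time = 1 ÷ (11/126) = 126/11 days.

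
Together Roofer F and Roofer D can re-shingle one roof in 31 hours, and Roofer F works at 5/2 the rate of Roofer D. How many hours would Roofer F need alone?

217/5 hours

Let Roofer D's rate be r; then Roofer F's rate is (5/2)r, so together (5/2 + 1)r = (7/2)r = 1/31.
Thus r = 2/217 per hour.
Roofer D alone: 217/2 hours; Roofer F alone: 217/5 hours.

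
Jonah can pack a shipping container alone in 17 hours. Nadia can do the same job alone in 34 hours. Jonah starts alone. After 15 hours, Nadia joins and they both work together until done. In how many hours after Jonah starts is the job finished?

49/3 hours

In the first 15 hours Jonah alone does 15/17 of the job, leaving 2/17.
Once everyone is working, combined rate: 1/17 + 1/34 = (2 + 1)/34 = 3/34 per hour.
Remaining 2/17 at 3/34 per hour takes 4/3 hours.
Total from the start = 15 + 4/3 = 49/3 hours.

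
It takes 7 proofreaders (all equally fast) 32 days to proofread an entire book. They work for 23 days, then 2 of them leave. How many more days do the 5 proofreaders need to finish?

One proofreader does 1/224 of the job per day.
After 23 days with 7 proofreaders, 23/32 is done (9/32 left).
With 5 proofreaders the rate is 5/224, so the rest takes 9/32 ÷ 5/224 = 63/5 days.

63/5 days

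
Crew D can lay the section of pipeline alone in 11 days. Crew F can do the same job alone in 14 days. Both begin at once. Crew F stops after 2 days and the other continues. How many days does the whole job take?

In the first 2 days the combined rate is 25/154, so 25/77 of the job is done, leaving 52/77.
After crew F leaves the rate is 1/11 per day; the remaining 52/77 takes 52/7 days.
Total = 2 + 52/7 = 66/7 days.

66/7 days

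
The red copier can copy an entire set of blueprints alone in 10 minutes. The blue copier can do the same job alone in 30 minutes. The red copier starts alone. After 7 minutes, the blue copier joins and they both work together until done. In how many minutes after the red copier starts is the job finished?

37/4 minutes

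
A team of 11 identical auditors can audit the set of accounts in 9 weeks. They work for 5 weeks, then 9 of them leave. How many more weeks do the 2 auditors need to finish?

One auditor does 1/99 of the job per week.
After 5 weeks with 11 auditors, 5/9 is done (4/9 left).
With 2 auditors the rate is 2/99, so the rest takes 4/9 ÷ 2/99 = 22 weeks.

22 weeks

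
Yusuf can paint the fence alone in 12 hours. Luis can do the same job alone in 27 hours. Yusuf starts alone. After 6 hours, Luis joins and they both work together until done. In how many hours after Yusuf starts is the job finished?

In the first 6 hours Yusuf alone does 6/12 = 1/2 of the job, leaving 1/2.
Once everyone is working, combined rate: 1/12 + 1/27 = (9 + 4)/108 = 13/108 per hour.
Remaining 1/2 at 13/108 per hour takes 54/13 hours.
Total from the start = 6 + 54/13 = 132/13 hours.

132/13 hours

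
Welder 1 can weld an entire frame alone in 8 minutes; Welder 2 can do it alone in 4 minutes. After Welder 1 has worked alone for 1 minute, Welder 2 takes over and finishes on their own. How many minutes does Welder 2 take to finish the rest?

7/2 minutes

In 1 minute Welder 1 does 1/8 of the job, leaving 7/8.
Welder 2 works at 1/4 per minute, so finishing takes 7/8 ÷ 1/4 = 7/2 minutes.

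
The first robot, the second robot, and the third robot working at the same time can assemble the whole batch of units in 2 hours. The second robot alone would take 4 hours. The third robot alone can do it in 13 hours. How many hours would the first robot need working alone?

52/9 hours

Combined rate is 1/2 per hour.
Known contribution: 1/4 + 1/13 = (13 + 4)/52 = 17/52 per hour.
So the first robot's rate is 1/2 − 17/52 = 9/52, meaning 52/9 hours alone.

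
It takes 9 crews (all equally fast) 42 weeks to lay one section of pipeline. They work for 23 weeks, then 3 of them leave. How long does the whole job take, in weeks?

One crew does 1/378 of the job per week.
After 23 weeks with 9 crews, 23/42 is done (19/42 left).
With 6 crews the rate is 6/378 = 1/63, so the rest takes 19/42 ÷ 1/63 = 57/2 weeks.
Total = 23 + 57/2 = 103/2 weeks.

103/2 weeks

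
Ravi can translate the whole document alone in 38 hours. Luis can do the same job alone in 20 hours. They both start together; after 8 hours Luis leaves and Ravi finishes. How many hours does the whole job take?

114/5 hours

In the first 8 hours the combined rate is 29/380, so 58/95 of the job is done, leaving 37/95.
After Luis leaves the rate is 1/38 per hour; the remaining 37/95 takes 74/5 hours.
Total = 8 + 74/5 = 114/5 hours.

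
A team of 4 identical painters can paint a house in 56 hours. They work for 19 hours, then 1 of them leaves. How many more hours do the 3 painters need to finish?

148/3 hours

One painter does 1/224 of the job per hour.
After 19 hours with 4 painters, 19/56 is done (37/56 left).
With 3 painters the rate is 3/224, so the rest takes 37/56 ÷ 3/224 = 148/3 hours.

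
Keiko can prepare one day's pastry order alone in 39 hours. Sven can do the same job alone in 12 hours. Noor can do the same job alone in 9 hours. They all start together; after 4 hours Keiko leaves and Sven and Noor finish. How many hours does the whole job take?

60/13 hours

In the first 4 hours the combined rate is 103/468, so 103/117 of the job is done, leaving 14/117.
After Keiko leaves the rate is 7/36 per hour; the remaining 14/117 takes 8/13 hours.
Total = 4 + 8/13 = 60/13 hours.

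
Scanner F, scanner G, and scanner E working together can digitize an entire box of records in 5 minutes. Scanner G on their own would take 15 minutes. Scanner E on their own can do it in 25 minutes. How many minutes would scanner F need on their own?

Combined rate is 1/5 per minute.
Known contribution: 1/15 + 1/25 = (5 + 3)/75 = 8/75 per minute.
So scanner F's rate is 1/5 − 8/75 = 7/75, meaning 75/7 minutes alone.

75/7 minutes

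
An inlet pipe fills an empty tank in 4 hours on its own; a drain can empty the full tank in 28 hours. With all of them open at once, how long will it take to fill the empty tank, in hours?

14/3 hours

Net rate = 1/4 − 1/28 = (7 − 1)/28 = 6/28 = 3/14 per hour.
Filling time = 1 ÷ (3/14) = 14/3 hours.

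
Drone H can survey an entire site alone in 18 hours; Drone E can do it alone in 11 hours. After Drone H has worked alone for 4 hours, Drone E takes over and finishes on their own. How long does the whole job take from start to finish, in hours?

113/9 hours

In 4 hours Drone H does 4/18 = 2/9 of the job, leaving 7/9.
Drone E works at 1/11 per hour, so finishing takes 7/9 ÷ 1/11 = 77/9 hours.
Total time = 4 + 77/9 = 113/9 hours.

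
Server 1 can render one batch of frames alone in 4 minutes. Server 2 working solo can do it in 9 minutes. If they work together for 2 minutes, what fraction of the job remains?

5/18

Combined rate: 1/4 + 1/9 = (9 + 4)/36 = 13/36 per minute.
In 2 minutes they complete 2·13/36 = 13/18 of the job.
So 5/18 remains.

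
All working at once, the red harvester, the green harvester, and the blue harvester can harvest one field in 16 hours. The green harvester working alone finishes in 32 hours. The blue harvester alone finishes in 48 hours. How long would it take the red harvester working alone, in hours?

Combined rate is 1/16 per hour.
Known contribution: 1/32 + 1/48 = (3 + 2)/96 = 5/96 per hour.
So the red harvester's rate is 1/16 − 5/96 = 1/96, meaning 96 hours alone.

96 hours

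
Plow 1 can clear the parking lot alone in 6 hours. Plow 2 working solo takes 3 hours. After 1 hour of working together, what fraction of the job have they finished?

1/2

Combined rate: 1/6 + 1/3 = (1 + 2)/6 = 3/6 = 1/2 per hour.
In 1 hour they complete 1·1/2 = 1/2 of the job.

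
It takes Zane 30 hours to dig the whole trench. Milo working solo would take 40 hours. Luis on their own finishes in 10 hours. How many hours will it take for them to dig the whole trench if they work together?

Combined rate: 1/30 + 1/40 + 1/10 = (4 + 3 + 12)/120 = 19/120 per hour.
Time = 1 ÷ (19/120) = 120/19 hours.

120/19 hours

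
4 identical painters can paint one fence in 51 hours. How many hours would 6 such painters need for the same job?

34 hours

Total work is 4·51 = 204 painter-hours.
With 6 painters: 204/6 = 34 hours.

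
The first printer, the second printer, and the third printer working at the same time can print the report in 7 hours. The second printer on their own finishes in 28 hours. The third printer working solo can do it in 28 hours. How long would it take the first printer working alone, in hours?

Combined rate is 1/7 per hour.
Known contribution: 1/28 + 1/28 = (1 + 1)/28 = 2/28 = 1/14 per hour.
So the first printer's rate is 1/7 − 1/14 = 1/14, meaning 14 hours alone.

14 hours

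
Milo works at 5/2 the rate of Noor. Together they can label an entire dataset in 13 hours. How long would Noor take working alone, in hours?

91/2 hours

Let Noor's rate be r; then Milo's rate is (5/2)r, so together (5/2 + 1)r = (7/2)r = 1/13.
Thus r = 2/91 per hour.
Noor alone: 91/2 hours; Milo alone: 91/5 hours.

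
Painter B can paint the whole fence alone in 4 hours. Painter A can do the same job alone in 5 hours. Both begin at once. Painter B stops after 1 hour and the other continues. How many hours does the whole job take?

In the first 1 hour the combined rate is 9/20, so 9/20 of the job is done, leaving 11/20.
After painter B leaves the rate is 1/5 per hour; the remaining 11/20 takes 11/4 hours.
Total = 1 + 11/4 = 15/4 hours.

15/4 hours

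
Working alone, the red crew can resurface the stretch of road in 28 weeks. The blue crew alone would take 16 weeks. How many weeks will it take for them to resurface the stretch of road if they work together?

112/11 weeks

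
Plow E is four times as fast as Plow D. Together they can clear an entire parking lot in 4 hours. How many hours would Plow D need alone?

Let Plow D's rate be r; then Plow E's rate is 4r, so together (4 + 1)r = 5r = 1/4.
Thus r = 1/20 per hour.
Plow D alone: 20 hours; Plow E alone: 5 hours.

20 hours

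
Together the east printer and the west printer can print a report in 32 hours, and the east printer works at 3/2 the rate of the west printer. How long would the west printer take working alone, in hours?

80 hours

Let the west printer's rate be r; then the east printer's rate is (3/2)r, so together (3/2 + 1)r = (5/2)r = 1/32.
Thus r = 1/80 per hour.
The west printer alone: 80 hours; the east printer alone: 160/3 hours.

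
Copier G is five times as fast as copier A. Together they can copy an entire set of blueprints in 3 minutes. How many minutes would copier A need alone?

18 minutes

Let copier A's rate be r; then copier G's rate is 5r, so together (5 + 1)r = 6r = 1/3.
Thus r = 1/18 per minute.
Copier A alone: 18 minutes; copier G alone: 18/5 minutes.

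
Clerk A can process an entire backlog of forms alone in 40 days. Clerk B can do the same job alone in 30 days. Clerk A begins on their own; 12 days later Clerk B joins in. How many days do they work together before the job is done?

12 days

In the first 12 days Clerk A alone does 12/40 = 3/10 of the job, leaving 7/10.
Once everyone is working, combined rate: 1/40 + 1/30 = (3 + 4)/120 = 7/120 per day.
Remaining 7/10 at 7/120 per day takes 12 days.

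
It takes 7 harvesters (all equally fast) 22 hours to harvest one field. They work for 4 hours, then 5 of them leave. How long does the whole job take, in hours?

67 hours

One harvester does 1/154 of the job per hour.
After 4 hours with 7 harvesters, 2/11 is done (9/11 left).
With 2 harvesters the rate is 2/154 = 1/77, so the rest takes 9/11 ÷ 1/77 = 63 hours.
Total = 4 + 63 = 67 hours.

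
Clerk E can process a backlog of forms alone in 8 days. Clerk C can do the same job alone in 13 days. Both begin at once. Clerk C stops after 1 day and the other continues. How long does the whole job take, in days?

96/13 days

In the first 1 day the combined rate is 21/104, so 21/104 of the job is done, leaving 83/104.
After clerk C leaves the rate is 1/8 per day; the remaining 83/104 takes 83/13 days.
Total = 1 + 83/13 = 96/13 days.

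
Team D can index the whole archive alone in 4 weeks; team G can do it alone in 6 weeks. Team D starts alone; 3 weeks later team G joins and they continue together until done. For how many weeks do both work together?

3/5 weeks

In 3 weeks team D does 3/4 of the job, leaving 1/4.
Team D and team G together work at 5/12 per week, so finishing takes 1/4 ÷ 5/12 = 3/5 weeks.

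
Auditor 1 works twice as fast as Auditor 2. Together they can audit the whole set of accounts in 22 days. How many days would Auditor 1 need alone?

33 days

Let Auditor 2's rate be r; then Auditor 1's rate is 2r, so together (2 + 1)r = 3r = 1/22.
Thus r = 1/66 per day.
Auditor 2 alone: 66 days; Auditor 1 alone: 33 days.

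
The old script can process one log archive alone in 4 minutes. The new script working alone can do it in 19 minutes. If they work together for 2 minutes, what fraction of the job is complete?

23/38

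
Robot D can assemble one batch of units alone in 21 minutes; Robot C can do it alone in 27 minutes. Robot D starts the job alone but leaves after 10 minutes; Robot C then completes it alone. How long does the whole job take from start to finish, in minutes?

In 10 minutes Robot D does 10/21 of the job, leaving 11/21.
Robot C works at 1/27 per minute, so finishing takes 11/21 ÷ 1/27 = 99/7 minutes.
Total time = 10 + 99/7 = 169/7 minutes.

169/7 minutes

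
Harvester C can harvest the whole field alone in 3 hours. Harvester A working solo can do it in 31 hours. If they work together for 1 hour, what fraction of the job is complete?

34/93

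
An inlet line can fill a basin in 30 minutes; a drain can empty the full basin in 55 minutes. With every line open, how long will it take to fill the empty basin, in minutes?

66 minutes

Net rate = 1/30 − 1/55 = (11 − 6)/330 = 5/330 = 1/66 per minute.
Filling time = 1 ÷ (1/66) = 66 minutes.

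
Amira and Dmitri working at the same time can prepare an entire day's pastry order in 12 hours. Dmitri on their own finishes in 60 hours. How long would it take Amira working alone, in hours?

15 hours

Combined rate is 1/12 per hour.
Known contribution: 1/60 per hour.
So Amira's rate is 1/12 − 1/60 = 1/15, meaning 15 hours alone.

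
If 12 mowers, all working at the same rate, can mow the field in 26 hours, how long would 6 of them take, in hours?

Total work is 12·26 = 312 mower-hours.
With 6 mowers: 312/6 = 52 hours.

52 hours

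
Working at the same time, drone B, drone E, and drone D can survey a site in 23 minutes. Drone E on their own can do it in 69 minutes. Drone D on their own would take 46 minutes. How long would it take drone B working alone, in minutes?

138 minutes

Combined rate is 1/23 per minute.
Known contribution: 1/69 + 1/46 = (2 + 3)/138 = 5/138 per minute.
So drone B's rate is 1/23 − 5/138 = 1/138, meaning 138 minutes alone.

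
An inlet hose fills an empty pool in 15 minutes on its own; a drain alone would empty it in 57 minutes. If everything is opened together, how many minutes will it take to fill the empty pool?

285/14 minutes

Net rate = 1/15 − 1/57 = (19 − 5)/285 = 14/285 per minute.
Filling time = 1 ÷ (14/285) = 285/14 minutes.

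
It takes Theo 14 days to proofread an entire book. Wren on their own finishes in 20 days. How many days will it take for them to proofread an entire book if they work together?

With two workers the combined time is the product over the sum: 14·20/(14+20) = 280/34 = 140/17 days.

140/17 days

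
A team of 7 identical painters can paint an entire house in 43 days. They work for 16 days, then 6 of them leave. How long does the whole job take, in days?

One painter does 1/301 of the job per day.
After 16 days with 7 painters, 16/43 is done (27/43 left).
With 1 painter the rate is 1/301, so the rest takes 27/43 ÷ 1/301 = 189 days.
Total = 16 + 189 = 205 days.

205 days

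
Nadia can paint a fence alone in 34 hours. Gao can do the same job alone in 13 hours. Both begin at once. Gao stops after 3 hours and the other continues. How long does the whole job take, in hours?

In the first 3 hours the combined rate is 47/442, so 141/442 of the job is done, leaving 301/442.
After Gao leaves the rate is 1/34 per hour; the remaining 301/442 takes 301/13 hours.
Total = 3 + 301/13 = 340/13 hours.

340/13 hours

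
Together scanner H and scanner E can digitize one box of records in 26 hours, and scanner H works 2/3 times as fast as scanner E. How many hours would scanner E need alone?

Let scanner E's rate be r; then scanner H's rate is (2/3)r, so together (2/3 + 1)r = (5/3)r = 1/26.
Thus r = 3/130 per hour.
Scanner E alone: 130/3 hours; scanner H alone: 65 hours.

130/3 hours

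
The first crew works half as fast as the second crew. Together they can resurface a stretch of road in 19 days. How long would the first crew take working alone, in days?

57 days

Let the second crew's rate be r; then the first crew's rate is (1/2)r, so together (1/2 + 1)r = (3/2)r = 1/19.
Thus r = 2/57 per day.
The second crew alone: 57/2 days; the first crew alone: 57 days.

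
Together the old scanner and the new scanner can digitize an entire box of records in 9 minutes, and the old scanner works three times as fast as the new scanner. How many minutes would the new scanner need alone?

36 minutes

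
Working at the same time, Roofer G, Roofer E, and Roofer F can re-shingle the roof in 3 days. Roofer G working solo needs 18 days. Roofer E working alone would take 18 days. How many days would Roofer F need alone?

Combined rate is 1/3 per day.
Known contribution: 1/18 + 1/18 = (1 + 1)/18 = 2/18 = 1/9 per day.
So Roofer F's rate is 1/3 − 1/9 = 2/9, meaning 9/2 days alone.

9/2 days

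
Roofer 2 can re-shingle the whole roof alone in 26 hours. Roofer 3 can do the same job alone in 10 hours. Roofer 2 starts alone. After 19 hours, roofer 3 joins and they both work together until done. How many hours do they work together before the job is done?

35/18 hours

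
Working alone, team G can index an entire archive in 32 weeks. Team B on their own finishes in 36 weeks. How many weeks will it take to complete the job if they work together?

Combined rate: 1/32 + 1/36 = (9 + 8)/288 = 17/288 per week.
Time = 1 ÷ (17/288) = 288/17 weeks.

288/17 weeks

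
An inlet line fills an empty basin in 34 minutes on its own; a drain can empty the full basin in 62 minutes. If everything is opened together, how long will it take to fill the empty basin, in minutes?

527/7 minutes

Net rate = 1/34 − 1/62 = (31 − 17)/1054 = 14/1054 = 7/527 per minute.
Filling time = 1 ÷ (7/527) = 527/7 minutes.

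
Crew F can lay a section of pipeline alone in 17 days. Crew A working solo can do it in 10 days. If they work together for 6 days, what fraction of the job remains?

4/85

Combined rate: 1/17 + 1/10 = (10 + 17)/170 = 27/170 per day.
In 6 days they complete 6·27/170 = 81/85 of the job.
So 4/85 remains.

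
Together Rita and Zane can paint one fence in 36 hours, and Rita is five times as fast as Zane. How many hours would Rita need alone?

216/5 hours

Let Zane's rate be r; then Rita's rate is 5r, so together (5 + 1)r = 6r = 1/36.
Thus r = 1/216 per hour.
Zane alone: 216 hours; Rita alone: 216/5 hours.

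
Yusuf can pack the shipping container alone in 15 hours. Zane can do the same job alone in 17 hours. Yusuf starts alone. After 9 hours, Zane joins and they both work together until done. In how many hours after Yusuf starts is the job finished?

195/16 hours

In the first 9 hours Yusuf alone does 9/15 = 3/5 of the job, leaving 2/5.
Once everyone is working, combined rate: 1/15 + 1/17 = (17 + 15)/255 = 32/255 per hour.
Remaining 2/5 at 32/255 per hour takes 51/16 hours.
Total from the start = 9 + 51/16 = 195/16 hours.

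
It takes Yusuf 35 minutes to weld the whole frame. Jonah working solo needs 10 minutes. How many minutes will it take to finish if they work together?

With two workers the combined time is the product over the sum: 35·10/(35+10) = 350/45 = 70/9 minutes.

70/9 minutes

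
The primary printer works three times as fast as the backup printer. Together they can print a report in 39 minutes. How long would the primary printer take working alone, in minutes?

Let the backup printer's rate be r; then the primary printer's rate is 3r, so together (3 + 1)r = 4r = 1/39.
Thus r = 1/156 per minute.
The backup printer alone: 156 minutes; the primary printer alone: 52 minutes.

52 minutes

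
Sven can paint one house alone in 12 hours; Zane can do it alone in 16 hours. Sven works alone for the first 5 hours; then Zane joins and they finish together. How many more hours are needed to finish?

4 hours

In 5 hours Sven does 5/12 of the job, leaving 7/12.
Sven and Zane together work at 7/48 per hour, so finishing takes 7/12 ÷ 7/48 = 4 hours.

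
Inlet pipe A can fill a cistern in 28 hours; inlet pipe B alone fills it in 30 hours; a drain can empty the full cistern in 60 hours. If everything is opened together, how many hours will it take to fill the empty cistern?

210/11 hours

Net rate = 1/28 + 1/30 − 1/60 = (15 + 14 − 7)/420 = 22/420 = 11/210 per hour.
Filling time = 1 ÷ (11/210) = 210/11 hours.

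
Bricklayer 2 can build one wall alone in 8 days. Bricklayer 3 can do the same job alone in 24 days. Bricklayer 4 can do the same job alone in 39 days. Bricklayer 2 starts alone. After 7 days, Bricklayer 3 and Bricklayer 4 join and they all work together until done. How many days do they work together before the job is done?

13/20 days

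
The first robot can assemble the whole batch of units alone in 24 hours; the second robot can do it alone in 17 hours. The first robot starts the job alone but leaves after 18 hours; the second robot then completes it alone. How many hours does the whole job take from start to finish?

In 18 hours the first robot does 18/24 = 3/4 of the job, leaving 1/4.
The second robot works at 1/17 per hour, so finishing takes 1/4 ÷ 1/17 = 17/4 hours.
Total time = 18 + 17/4 = 89/4 hours.

89/4 hours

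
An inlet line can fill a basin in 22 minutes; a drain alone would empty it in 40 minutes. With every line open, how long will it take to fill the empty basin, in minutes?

Net rate = 1/22 − 1/40 = (20 − 11)/440 = 9/440 per minute.
Filling time = 1 ÷ (9/440) = 440/9 minutes.

440/9 minutes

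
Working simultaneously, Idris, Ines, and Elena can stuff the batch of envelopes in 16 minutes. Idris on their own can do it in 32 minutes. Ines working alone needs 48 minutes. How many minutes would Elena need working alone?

Combined rate is 1/16 per minute.
Known contribution: 1/32 + 1/48 = (3 + 2)/96 = 5/96 per minute.
So Elena's rate is 1/16 − 5/96 = 1/96, meaning 96 minutes alone.

96 minutes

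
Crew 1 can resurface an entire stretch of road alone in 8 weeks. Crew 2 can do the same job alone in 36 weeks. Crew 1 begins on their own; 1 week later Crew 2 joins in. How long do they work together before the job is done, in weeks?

63/11 weeks

In the first 1 week Crew 1 alone does 1/8 of the job, leaving 7/8.
Once everyone is working, combined rate: 1/8 + 1/36 = (9 + 2)/72 = 11/72 per week.
Remaining 7/8 at 11/72 per week takes 63/11 weeks.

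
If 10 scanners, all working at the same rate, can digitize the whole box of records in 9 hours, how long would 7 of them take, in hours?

90/7 hours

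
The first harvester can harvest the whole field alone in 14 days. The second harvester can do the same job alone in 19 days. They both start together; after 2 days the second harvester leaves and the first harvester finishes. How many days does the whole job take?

238/19 days

In the first 2 days the combined rate is 33/266, so 33/133 of the job is done, leaving 100/133.
After the second harvester leaves the rate is 1/14 per day; the remaining 100/133 takes 200/19 days.
Total = 2 + 200/19 = 238/19 days.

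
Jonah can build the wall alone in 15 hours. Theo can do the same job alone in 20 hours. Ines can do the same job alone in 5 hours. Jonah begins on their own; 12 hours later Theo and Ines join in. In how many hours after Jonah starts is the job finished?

In the first 12 hours Jonah alone does 12/15 = 4/5 of the job, leaving 1/5.
Once everyone is working, combined rate: 1/15 + 1/20 + 1/5 = (4 + 3 + 12)/60 = 19/60 per hour.
Remaining 1/5 at 19/60 per hour takes 12/19 hours.
Total from the start = 12 + 12/19 = 240/19 hours.

240/19 hours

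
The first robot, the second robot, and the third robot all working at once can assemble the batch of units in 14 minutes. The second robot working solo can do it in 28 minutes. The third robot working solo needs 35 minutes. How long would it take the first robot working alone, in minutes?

140 minutes

Combined rate is 1/14 per minute.
Known contribution: 1/28 + 1/35 = (5 + 4)/140 = 9/140 per minute.
So the first robot's rate is 1/14 − 9/140 = 1/140, meaning 140 minutes alone.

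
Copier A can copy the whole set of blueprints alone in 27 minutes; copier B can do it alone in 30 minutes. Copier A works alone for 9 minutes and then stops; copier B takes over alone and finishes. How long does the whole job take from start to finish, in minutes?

In 9 minutes copier A does 9/27 = 1/3 of the job, leaving 2/3.
Copier B works at 1/30 per minute, so finishing takes 2/3 ÷ 1/30 = 20 minutes.
Total time = 9 + 20 = 29 minutes.

29 minutes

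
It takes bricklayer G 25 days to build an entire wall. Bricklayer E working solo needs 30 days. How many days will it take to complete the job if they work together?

150/11 days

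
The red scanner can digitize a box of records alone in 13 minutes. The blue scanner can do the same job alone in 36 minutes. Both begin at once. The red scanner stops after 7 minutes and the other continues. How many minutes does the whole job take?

In the first 7 minutes the combined rate is 49/468, so 343/468 of the job is done, leaving 125/468.
After the red scanner leaves the rate is 1/36 per minute; the remaining 125/468 takes 125/13 minutes.
Total = 7 + 125/13 = 216/13 minutes.

216/13 minutes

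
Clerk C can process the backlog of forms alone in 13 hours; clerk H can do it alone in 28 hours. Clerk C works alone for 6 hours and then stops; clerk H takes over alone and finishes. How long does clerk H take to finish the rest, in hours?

196/13 hours

In 6 hours clerk C does 6/13 of the job, leaving 7/13.
Clerk H works at 1/28 per hour, so finishing takes 7/13 ÷ 1/28 = 196/13 hours.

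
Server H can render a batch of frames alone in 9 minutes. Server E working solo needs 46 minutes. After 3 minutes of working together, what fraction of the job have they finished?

Combined rate: 1/9 + 1/46 = (46 + 9)/414 = 55/414 per minute.
In 3 minutes they complete 3·55/414 = 55/138 of the job.

55/138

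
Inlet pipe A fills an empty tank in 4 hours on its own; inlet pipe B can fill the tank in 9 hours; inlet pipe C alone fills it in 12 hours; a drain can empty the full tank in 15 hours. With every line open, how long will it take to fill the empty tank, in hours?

45/17 hours

Net rate = 1/4 + 1/9 + 1/12 − 1/15 = (45 + 20 + 15 − 12)/180 = 68/180 = 17/45 per hour.
Filling time = 1 ÷ (17/45) = 45/17 hours.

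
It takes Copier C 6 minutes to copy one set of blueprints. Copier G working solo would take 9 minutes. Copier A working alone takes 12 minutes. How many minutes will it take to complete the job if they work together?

Combined rate: 1/6 + 1/9 + 1/12 = (6 + 4 + 3)/36 = 13/36 per minute.
Time = 1 ÷ (13/36) = 36/13 minutes.

36/13 minutes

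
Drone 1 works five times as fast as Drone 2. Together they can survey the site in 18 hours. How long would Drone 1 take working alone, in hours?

Let Drone 2's rate be r; then Drone 1's rate is 5r, so together (5 + 1)r = 6r = 1/18.
Thus r = 1/108 per hour.
Drone 2 alone: 108 hours; Drone 1 alone: 108/5 hours.

108/5 hours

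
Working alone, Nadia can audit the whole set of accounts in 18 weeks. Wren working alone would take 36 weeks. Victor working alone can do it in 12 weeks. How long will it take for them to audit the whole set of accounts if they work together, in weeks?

Combined rate: 1/18 + 1/36 + 1/12 = (2 + 1 + 3)/36 = 6/36 = 1/6 per week.
Time = 1 ÷ (1/6) = 6 weeks.

6 weeks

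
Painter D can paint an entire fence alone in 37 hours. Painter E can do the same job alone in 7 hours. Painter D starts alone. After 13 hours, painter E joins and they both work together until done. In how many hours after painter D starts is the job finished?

In the first 13 hours painter D alone does 13/37 of the job, leaving 24/37.
Once everyone is working, combined rate: 1/37 + 1/7 = (7 + 37)/259 = 44/259 per hour.
Remaining 24/37 at 44/259 per hour takes 42/11 hours.
Total from the start = 13 + 42/11 = 185/11 hours.

185/11 hours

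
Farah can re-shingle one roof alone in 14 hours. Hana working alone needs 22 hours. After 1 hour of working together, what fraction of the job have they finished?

Combined rate: 1/14 + 1/22 = (11 + 7)/154 = 18/154 = 9/77 per hour.
In 1 hour they complete 1·9/77 = 9/77 of the job.

9/77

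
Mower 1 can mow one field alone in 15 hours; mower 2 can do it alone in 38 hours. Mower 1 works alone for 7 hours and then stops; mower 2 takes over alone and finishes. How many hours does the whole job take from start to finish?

409/15 hours

In 7 hours mower 1 does 7/15 of the job, leaving 8/15.
Mower 2 works at 1/38 per hour, so finishing takes 8/15 ÷ 1/38 = 304/15 hours.
Total time = 7 + 304/15 = 409/15 hours.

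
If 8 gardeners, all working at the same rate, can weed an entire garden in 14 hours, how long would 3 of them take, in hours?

Total work is 8·14 = 112 gardener-hours.
With 3 gardeners: 112/3 hours.

112/3 hours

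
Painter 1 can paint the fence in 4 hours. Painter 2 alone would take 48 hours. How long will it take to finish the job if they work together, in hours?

With two workers the combined time is the product over the sum: 4·48/(4+48) = 192/52 = 48/13 hours.

48/13 hours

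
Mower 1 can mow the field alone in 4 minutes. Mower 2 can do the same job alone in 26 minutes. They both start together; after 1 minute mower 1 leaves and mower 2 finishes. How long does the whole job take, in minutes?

In the first 1 minute the combined rate is 15/52, so 15/52 of the job is done, leaving 37/52.
After mower 1 leaves the rate is 1/26 per minute; the remaining 37/52 takes 37/2 minutes.
Total = 1 + 37/2 = 39/2 minutes.

39/2 minutes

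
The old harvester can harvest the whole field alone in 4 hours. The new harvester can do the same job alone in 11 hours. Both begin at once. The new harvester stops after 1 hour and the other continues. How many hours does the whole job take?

40/11 hours

In the first 1 hour the combined rate is 15/44, so 15/44 of the job is done, leaving 29/44.
After the new harvester leaves the rate is 1/4 per hour; the remaining 29/44 takes 29/11 hours.
Total = 1 + 29/11 = 40/11 hours.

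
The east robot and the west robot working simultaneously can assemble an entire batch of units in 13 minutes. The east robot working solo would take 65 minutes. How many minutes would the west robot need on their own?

Combined rate is 1/13 per minute.
Known contribution: 1/65 per minute.
So the west robot's rate is 1/13 − 1/65 = 4/65, meaning 65/4 minutes alone.

65/4 minutes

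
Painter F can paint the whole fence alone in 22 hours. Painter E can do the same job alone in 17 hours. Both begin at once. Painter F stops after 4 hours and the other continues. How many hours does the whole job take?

In the first 4 hours the combined rate is 39/374, so 78/187 of the job is done, leaving 109/187.
After painter F leaves the rate is 1/17 per hour; the remaining 109/187 takes 109/11 hours.
Total = 4 + 109/11 = 153/11 hours.

153/11 hours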